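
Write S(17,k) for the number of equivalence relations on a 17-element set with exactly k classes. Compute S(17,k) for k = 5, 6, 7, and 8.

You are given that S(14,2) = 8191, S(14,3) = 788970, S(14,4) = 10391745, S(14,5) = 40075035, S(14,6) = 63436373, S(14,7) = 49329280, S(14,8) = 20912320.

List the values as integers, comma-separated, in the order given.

5652751651, 17505749898, 25708104786, 20415995028

i=15: T(15,3)=8191+3·788970=2375101 | T(15,4)=788970+4·10391745=42355950 | T(15,5)=10391745+5·40075035=210766920 | T(15,6)=40075035+6·63436373=420693273 | T(15,7)=63436373+7·49329280=408741333 | T(15,8)=49329280+8·20912320=216627840
i=16: T(16,4)=2375101+4·42355950=171798901 | T(16,5)=42355950+5·210766920=1096190550 | T(16,6)=210766920+6·420693273=2734926558 | T(16,7)=420693273+7·408741333=3281882604 | T(16,8)=408741333+8·216627840=2141764053
i=17: T(17,5)=171798901+5·1096190550=5652751651 | T(17,6)=1096190550+6·2734926558=17505749898 | T(17,7)=2734926558+7·3281882604=25708104786 | T(17,8)=3281882604+8·2141764053=20415995028
Read S(17,5) = 5652751651, S(17,6) = 17505749898, S(17,7) = 25708104786, S(17,8) = 20415995028.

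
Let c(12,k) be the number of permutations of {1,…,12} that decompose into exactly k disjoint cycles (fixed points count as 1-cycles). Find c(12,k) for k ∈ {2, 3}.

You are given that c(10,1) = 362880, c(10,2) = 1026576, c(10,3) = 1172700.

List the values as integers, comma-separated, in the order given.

row 11: T[11][1]=10·362880+0=3628800  T[11][2]=10·1026576+362880=10628640  T[11][3]=10·1172700+1026576=12753576
row 12: T[12][2]=11·10628640+3628800=120543840  T[12][3]=11·12753576+10628640=150917976
Read c(12,2) = 120543840, c(12,3) = 150917976.

120543840, 150917976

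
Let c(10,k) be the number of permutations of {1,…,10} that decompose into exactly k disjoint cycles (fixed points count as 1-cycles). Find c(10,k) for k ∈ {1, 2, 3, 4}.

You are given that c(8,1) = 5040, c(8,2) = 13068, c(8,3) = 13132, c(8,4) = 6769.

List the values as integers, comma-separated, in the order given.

362880, 1026576, 1172700, 723680

i=9: T(9,1)=0+8·5040=40320 | T(9,2)=5040+8·13068=109584 | T(9,3)=13068+8·13132=118124 | T(9,4)=13132+8·6769=67284
i=10: T(10,1)=0+9·40320=362880 | T(10,2)=40320+9·109584=1026576 | T(10,3)=109584+9·118124=1172700 | T(10,4)=118124+9·67284=723680
Read c(10,1) = 362880, c(10,2) = 1026576, c(10,3) = 1172700, c(10,4) = 723680.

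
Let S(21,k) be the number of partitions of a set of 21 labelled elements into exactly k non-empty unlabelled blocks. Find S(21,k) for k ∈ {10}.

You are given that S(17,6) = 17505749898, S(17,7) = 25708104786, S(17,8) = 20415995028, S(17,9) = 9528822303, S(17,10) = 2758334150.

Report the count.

row 18: T[18][7]=7·25708104786+17505749898=197462483400  T[18][8]=8·20415995028+25708104786=189036065010  T[18][9]=9·9528822303+20415995028=106175395755  T[18][10]=10·2758334150+9528822303=37112163803
row 19: T[19][8]=8·189036065010+197462483400=1709751003480  T[19][9]=9·106175395755+189036065010=1144614626805  T[19][10]=10·37112163803+106175395755=477297033785
row 20: T[20][9]=9·1144614626805+1709751003480=12011282644725  T[20][10]=10·477297033785+1144614626805=5917584964655
row 21: T[21][10]=10·5917584964655+12011282644725=71187132291275
Read S(21,10) = 71187132291275.

71187132291275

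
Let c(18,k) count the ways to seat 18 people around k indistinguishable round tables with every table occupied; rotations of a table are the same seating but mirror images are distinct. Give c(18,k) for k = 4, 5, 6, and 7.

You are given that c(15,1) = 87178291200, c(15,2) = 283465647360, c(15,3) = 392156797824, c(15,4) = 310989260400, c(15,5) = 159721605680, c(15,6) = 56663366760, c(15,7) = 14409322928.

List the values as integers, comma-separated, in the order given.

row 16: T[16][2]=15·283465647360+87178291200=4339163001600  T[16][3]=15·392156797824+283465647360=6165817614720  T[16][4]=15·310989260400+392156797824=5056995703824  T[16][5]=15·159721605680+310989260400=2706813345600  T[16][6]=15·56663366760+159721605680=1009672107080  T[16][7]=15·14409322928+56663366760=272803210680
row 17: T[17][3]=16·6165817614720+4339163001600=102992244837120  T[17][4]=16·5056995703824+6165817614720=87077748875904  T[17][5]=16·2706813345600+5056995703824=48366009233424  T[17][6]=16·1009672107080+2706813345600=18861567058880  T[17][7]=16·272803210680+1009672107080=5374523477960
row 18: T[18][4]=17·87077748875904+102992244837120=1583313975727488  T[18][5]=17·48366009233424+87077748875904=909299905844112  T[18][6]=17·18861567058880+48366009233424=369012649234384  T[18][7]=17·5374523477960+18861567058880=110228466184200
Read c(18,4) = 1583313975727488, c(18,5) = 909299905844112, c(18,6) = 369012649234384, c(18,7) = 110228466184200.

1583313975727488, 909299905844112, 369012649234384, 110228466184200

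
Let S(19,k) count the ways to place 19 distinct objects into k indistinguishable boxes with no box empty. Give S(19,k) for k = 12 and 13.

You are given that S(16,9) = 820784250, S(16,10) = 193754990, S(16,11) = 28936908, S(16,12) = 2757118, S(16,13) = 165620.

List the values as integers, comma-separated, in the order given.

i=17: T(17,10)=820784250+10·193754990=2758334150 | T(17,11)=193754990+11·28936908=512060978 | T(17,12)=28936908+12·2757118=62022324 | T(17,13)=2757118+13·165620=4910178
i=18: T(18,11)=2758334150+11·512060978=8391004908 | T(18,12)=512060978+12·62022324=1256328866 | T(18,13)=62022324+13·4910178=125854638
i=19: T(19,12)=8391004908+12·1256328866=23466951300 | T(19,13)=1256328866+13·125854638=2892439160
Read S(19,12) = 23466951300, S(19,13) = 2892439160.

23466951300, 2892439160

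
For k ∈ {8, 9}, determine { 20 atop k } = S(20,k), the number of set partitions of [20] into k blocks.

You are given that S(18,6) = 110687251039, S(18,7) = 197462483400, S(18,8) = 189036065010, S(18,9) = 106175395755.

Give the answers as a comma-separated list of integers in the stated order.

15170932662679, 12011282644725

[19] T[19,7]:7*197462483400+110687251039=1492924634839 · T[19,8]:8*189036065010+197462483400=1709751003480 · T[19,9]:9*106175395755+189036065010=1144614626805
[20] T[20,8]:8*1709751003480+1492924634839=15170932662679 · T[20,9]:9*1144614626805+1709751003480=12011282644725
Read S(20,8) = 15170932662679, S(20,9) = 12011282644725.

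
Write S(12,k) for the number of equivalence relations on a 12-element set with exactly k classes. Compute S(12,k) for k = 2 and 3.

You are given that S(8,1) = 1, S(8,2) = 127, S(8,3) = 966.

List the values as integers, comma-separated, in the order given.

2047, 86526

[9] T[9,1]:1*1+0=1 · T[9,2]:2*127+1=255 · T[9,3]:3*966+127=3025
[10] T[10,1]:1*1+0=1 · T[10,2]:2*255+1=511 · T[10,3]:3*3025+255=9330
[11] T[11,1]:1*1+0=1 · T[11,2]:2*511+1=1023 · T[11,3]:3*9330+511=28501
[12] T[12,2]:2*1023+1=2047 · T[12,3]:3*28501+1023=86526
Read S(12,2) = 2047, S(12,3) = 86526.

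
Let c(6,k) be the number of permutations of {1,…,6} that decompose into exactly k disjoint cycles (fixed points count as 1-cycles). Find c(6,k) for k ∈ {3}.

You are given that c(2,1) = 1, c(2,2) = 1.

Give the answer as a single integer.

@3  (3,1):1·2+0→2, (3,2):1·2+1→3, (3,3):0·2+1→1
@4  (4,1):2·3+0→6, (4,2):3·3+2→11, (4,3):1·3+3→6
@5  (5,2):11·4+6→50, (5,3):6·4+11→35
@6  (6,3):35·5+50→225
Read c(6,3) = 225.

225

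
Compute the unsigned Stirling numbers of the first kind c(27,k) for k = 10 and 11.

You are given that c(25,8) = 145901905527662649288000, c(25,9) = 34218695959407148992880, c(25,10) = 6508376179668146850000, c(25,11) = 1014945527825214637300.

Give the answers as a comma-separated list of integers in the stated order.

6121499916241722700424880, 1025860474208872152587880

[26] T[26,9]:25*34218695959407148992880+145901905527662649288000=1001369304512841374110000 · T[26,10]:25*6508376179668146850000+34218695959407148992880=196928100451110820242880 · T[26,11]:25*1014945527825214637300+6508376179668146850000=31882014375298512782500
[27] T[27,10]:26*196928100451110820242880+1001369304512841374110000=6121499916241722700424880 · T[27,11]:26*31882014375298512782500+196928100451110820242880=1025860474208872152587880
Read c(27,10) = 6121499916241722700424880, c(27,11) = 1025860474208872152587880.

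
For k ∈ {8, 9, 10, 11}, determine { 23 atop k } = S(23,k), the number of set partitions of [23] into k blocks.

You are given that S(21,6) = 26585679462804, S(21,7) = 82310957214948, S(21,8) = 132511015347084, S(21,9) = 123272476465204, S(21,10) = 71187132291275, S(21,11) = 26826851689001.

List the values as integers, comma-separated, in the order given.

[22] T[22,7]:7*82310957214948+26585679462804=602762379967440 · T[22,8]:8*132511015347084+82310957214948=1142399079991620 · T[22,9]:9*123272476465204+132511015347084=1241963303533920 · T[22,10]:10*71187132291275+123272476465204=835143799377954 · T[22,11]:11*26826851689001+71187132291275=366282500870286
[23] T[23,8]:8*1142399079991620+602762379967440=9741955019900400 · T[23,9]:9*1241963303533920+1142399079991620=12320068811796900 · T[23,10]:10*835143799377954+1241963303533920=9593401297313460 · T[23,11]:11*366282500870286+835143799377954=4864251308951100
Read S(23,8) = 9741955019900400, S(23,9) = 12320068811796900, S(23,10) = 9593401297313460, S(23,11) = 4864251308951100.

9741955019900400, 12320068811796900, 9593401297313460, 4864251308951100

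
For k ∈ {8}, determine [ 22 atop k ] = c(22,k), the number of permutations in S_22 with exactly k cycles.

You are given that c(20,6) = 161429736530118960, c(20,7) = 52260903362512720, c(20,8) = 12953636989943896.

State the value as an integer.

7744654310169576800

@21  (21,7):52260903362512720·20+161429736530118960→1206647803780373360, (21,8):12953636989943896·20+52260903362512720→311333643161390640
@22  (22,8):311333643161390640·21+1206647803780373360→7744654310169576800
Read c(22,8) = 7744654310169576800.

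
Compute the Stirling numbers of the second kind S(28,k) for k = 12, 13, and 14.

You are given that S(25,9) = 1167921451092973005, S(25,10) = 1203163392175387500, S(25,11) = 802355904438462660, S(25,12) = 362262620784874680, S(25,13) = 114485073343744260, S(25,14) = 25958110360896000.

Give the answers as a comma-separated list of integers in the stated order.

985397416171213883565, 451512851236272407400, 148782988064375309400

@26  (26,10):1203163392175387500·10+1167921451092973005→13199555372846848005, (26,11):802355904438462660·11+1203163392175387500→10029078340998476760, (26,12):362262620784874680·12+802355904438462660→5149507353856958820, (26,13):114485073343744260·13+362262620784874680→1850568574253550060, (26,14):25958110360896000·14+114485073343744260→477898618396288260
@27  (27,11):10029078340998476760·11+13199555372846848005→123519417123830092365, (27,12):5149507353856958820·12+10029078340998476760→71823166587281982600, (27,13):1850568574253550060·13+5149507353856958820→29206898819153109600, (27,14):477898618396288260·14+1850568574253550060→8541149231801585700
@28  (28,12):71823166587281982600·12+123519417123830092365→985397416171213883565, (28,13):29206898819153109600·13+71823166587281982600→451512851236272407400, (28,14):8541149231801585700·14+29206898819153109600→148782988064375309400
Read S(28,12) = 985397416171213883565, S(28,13) = 451512851236272407400, S(28,14) = 148782988064375309400.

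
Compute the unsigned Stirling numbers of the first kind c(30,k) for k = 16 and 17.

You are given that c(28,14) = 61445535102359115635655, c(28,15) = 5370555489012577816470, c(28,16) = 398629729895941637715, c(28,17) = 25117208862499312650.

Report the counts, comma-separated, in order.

row 29: T[29][15]=28·5370555489012577816470+61445535102359115635655=211821088794711294496815  T[29][16]=28·398629729895941637715+5370555489012577816470=16532187926098943672490  T[29][17]=28·25117208862499312650+398629729895941637715=1101911578045922391915
row 30: T[30][16]=29·16532187926098943672490+211821088794711294496815=691254538651580660999025  T[30][17]=29·1101911578045922391915+16532187926098943672490=48487623689430693038025
Read c(30,16) = 691254538651580660999025, c(30,17) = 48487623689430693038025.

691254538651580660999025, 48487623689430693038025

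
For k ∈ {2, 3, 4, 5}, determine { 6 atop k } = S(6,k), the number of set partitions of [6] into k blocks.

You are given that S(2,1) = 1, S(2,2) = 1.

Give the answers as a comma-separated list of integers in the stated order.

31, 90, 65, 15

r3: T_3,1=1×1+0=1; T_3,2=2×1+1=3; T_3,3=3×0+1=1
r4: T_4,1=1×1+0=1; T_4,2=2×3+1=7; T_4,3=3×1+3=6; T_4,4=4×0+1=1
r5: T_5,1=1×1+0=1; T_5,2=2×7+1=15; T_5,3=3×6+7=25; T_5,4=4×1+6=10; T_5,5=5×0+1=1
r6: T_6,2=2×15+1=31; T_6,3=3×25+15=90; T_6,4=4×10+25=65; T_6,5=5×1+10=15
Read S(6,2) = 31, S(6,3) = 90, S(6,4) = 65, S(6,5) = 15.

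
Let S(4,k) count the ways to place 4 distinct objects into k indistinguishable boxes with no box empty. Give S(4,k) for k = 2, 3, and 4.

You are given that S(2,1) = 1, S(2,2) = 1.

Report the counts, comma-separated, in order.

r3: T_3,1=1×1+0=1; T_3,2=2×1+1=3; T_3,3=3×0+1=1
r4: T_4,2=2×3+1=7; T_4,3=3×1+3=6; T_4,4=4×0+1=1
Read S(4,2) = 7, S(4,3) = 6, S(4,4) = 1.

7, 6, 1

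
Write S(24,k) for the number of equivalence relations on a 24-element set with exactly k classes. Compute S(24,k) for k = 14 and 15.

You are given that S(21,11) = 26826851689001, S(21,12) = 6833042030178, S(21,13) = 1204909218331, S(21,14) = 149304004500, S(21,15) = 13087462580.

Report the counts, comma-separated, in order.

i=22: T(22,12)=26826851689001+12·6833042030178=108823356051137 | T(22,13)=6833042030178+13·1204909218331=22496861868481 | T(22,14)=1204909218331+14·149304004500=3295165281331 | T(22,15)=149304004500+15·13087462580=345615943200
i=23: T(23,13)=108823356051137+13·22496861868481=401282560341390 | T(23,14)=22496861868481+14·3295165281331=68629175807115 | T(23,15)=3295165281331+15·345615943200=8479404429331
i=24: T(24,14)=401282560341390+14·68629175807115=1362091021641000 | T(24,15)=68629175807115+15·8479404429331=195820242247080
Read S(24,14) = 1362091021641000, S(24,15) = 195820242247080.

1362091021641000, 195820242247080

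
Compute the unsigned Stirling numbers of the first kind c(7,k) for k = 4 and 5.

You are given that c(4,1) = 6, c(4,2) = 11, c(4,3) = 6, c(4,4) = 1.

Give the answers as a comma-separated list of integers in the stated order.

[5] T[5,2]:4*11+6=50 · T[5,3]:4*6+11=35 · T[5,4]:4*1+6=10 · T[5,5]:4*0+1=1
[6] T[6,3]:5*35+50=225 · T[6,4]:5*10+35=85 · T[6,5]:5*1+10=15
[7] T[7,4]:6*85+225=735 · T[7,5]:6*15+85=175
Read c(7,4) = 735, c(7,5) = 175.

735, 175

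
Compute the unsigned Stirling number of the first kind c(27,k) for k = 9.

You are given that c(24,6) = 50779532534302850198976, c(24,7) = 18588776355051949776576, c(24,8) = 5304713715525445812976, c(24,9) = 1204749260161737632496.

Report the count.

30180059720580991603896800

r25: T_25,7=24×18588776355051949776576+50779532534302850198976=496910165055549644836800; T_25,8=24×5304713715525445812976+18588776355051949776576=145901905527662649288000; T_25,9=24×1204749260161737632496+5304713715525445812976=34218695959407148992880
r26: T_26,8=25×145901905527662649288000+496910165055549644836800=4144457803247115877036800; T_26,9=25×34218695959407148992880+145901905527662649288000=1001369304512841374110000
r27: T_27,9=26×1001369304512841374110000+4144457803247115877036800=30180059720580991603896800
Read c(27,9) = 30180059720580991603896800.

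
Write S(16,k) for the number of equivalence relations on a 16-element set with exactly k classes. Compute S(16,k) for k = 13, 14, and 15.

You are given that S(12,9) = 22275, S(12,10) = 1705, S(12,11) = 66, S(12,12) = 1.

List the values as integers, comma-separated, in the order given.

165620, 6020, 120

i=13: T(13,10)=22275+10·1705=39325 | T(13,11)=1705+11·66=2431 | T(13,12)=66+12·1=78 | T(13,13)=1+13·0=1
i=14: T(14,11)=39325+11·2431=66066 | T(14,12)=2431+12·78=3367 | T(14,13)=78+13·1=91 | T(14,14)=1+14·0=1
i=15: T(15,12)=66066+12·3367=106470 | T(15,13)=3367+13·91=4550 | T(15,14)=91+14·1=105 | T(15,15)=1+15·0=1
i=16: T(16,13)=106470+13·4550=165620 | T(16,14)=4550+14·105=6020 | T(16,15)=105+15·1=120
Read S(16,13) = 165620, S(16,14) = 6020, S(16,15) = 120.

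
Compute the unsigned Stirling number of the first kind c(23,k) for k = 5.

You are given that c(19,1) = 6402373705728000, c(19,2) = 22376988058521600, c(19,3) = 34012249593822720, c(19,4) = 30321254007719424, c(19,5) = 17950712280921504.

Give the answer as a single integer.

4280722865357147142912

row 20: T[20][2]=19·22376988058521600+6402373705728000=431565146817638400  T[20][3]=19·34012249593822720+22376988058521600=668609730341153280  T[20][4]=19·30321254007719424+34012249593822720=610116075740491776  T[20][5]=19·17950712280921504+30321254007719424=371384787345228000
row 21: T[21][3]=20·668609730341153280+431565146817638400=13803759753640704000  T[21][4]=20·610116075740491776+668609730341153280=12870931245150988800  T[21][5]=20·371384787345228000+610116075740491776=8037811822645051776
row 22: T[22][4]=21·12870931245150988800+13803759753640704000=284093315901811468800  T[22][5]=21·8037811822645051776+12870931245150988800=181664979520697076096
row 23: T[23][5]=22·181664979520697076096+284093315901811468800=4280722865357147142912
Read c(23,5) = 4280722865357147142912.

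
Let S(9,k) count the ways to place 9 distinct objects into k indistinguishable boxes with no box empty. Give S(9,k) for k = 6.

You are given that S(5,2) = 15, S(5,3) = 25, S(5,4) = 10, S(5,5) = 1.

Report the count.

row 6: T[6][3]=3·25+15=90  T[6][4]=4·10+25=65  T[6][5]=5·1+10=15  T[6][6]=6·0+1=1
row 7: T[7][4]=4·65+90=350  T[7][5]=5·15+65=140  T[7][6]=6·1+15=21
row 8: T[8][5]=5·140+350=1050  T[8][6]=6·21+140=266
row 9: T[9][6]=6·266+1050=2646
Read S(9,6) = 2646.

2646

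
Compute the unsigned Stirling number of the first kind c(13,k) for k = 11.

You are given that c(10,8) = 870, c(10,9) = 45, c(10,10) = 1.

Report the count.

2717

row 11: T[11][9]=10·45+870=1320  T[11][10]=10·1+45=55  T[11][11]=10·0+1=1
row 12: T[12][10]=11·55+1320=1925  T[12][11]=11·1+55=66
row 13: T[13][11]=12·66+1925=2717
Read c(13,11) = 2717.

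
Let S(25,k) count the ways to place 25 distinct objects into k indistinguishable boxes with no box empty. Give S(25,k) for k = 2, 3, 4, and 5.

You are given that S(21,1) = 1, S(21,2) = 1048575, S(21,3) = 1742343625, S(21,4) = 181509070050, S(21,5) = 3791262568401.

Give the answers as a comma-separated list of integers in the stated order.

i=22: T(22,1)=0+1·1=1 | T(22,2)=1+2·1048575=2097151 | T(22,3)=1048575+3·1742343625=5228079450 | T(22,4)=1742343625+4·181509070050=727778623825 | T(22,5)=181509070050+5·3791262568401=19137821912055
i=23: T(23,1)=0+1·1=1 | T(23,2)=1+2·2097151=4194303 | T(23,3)=2097151+3·5228079450=15686335501 | T(23,4)=5228079450+4·727778623825=2916342574750 | T(23,5)=727778623825+5·19137821912055=96416888184100
i=24: T(24,1)=0+1·1=1 | T(24,2)=1+2·4194303=8388607 | T(24,3)=4194303+3·15686335501=47063200806 | T(24,4)=15686335501+4·2916342574750=11681056634501 | T(24,5)=2916342574750+5·96416888184100=485000783495250
i=25: T(25,2)=1+2·8388607=16777215 | T(25,3)=8388607+3·47063200806=141197991025 | T(25,4)=47063200806+4·11681056634501=46771289738810 | T(25,5)=11681056634501+5·485000783495250=2436684974110751
Read S(25,2) = 16777215, S(25,3) = 141197991025, S(25,4) = 46771289738810, S(25,5) = 2436684974110751.

16777215, 141197991025, 46771289738810, 2436684974110751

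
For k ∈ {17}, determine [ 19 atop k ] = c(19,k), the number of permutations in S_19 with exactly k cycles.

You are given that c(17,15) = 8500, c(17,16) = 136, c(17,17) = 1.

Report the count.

13566

r18: T_18,16=17×136+8500=10812; T_18,17=17×1+136=153
r19: T_19,17=18×153+10812=13566
Read c(19,17) = 13566.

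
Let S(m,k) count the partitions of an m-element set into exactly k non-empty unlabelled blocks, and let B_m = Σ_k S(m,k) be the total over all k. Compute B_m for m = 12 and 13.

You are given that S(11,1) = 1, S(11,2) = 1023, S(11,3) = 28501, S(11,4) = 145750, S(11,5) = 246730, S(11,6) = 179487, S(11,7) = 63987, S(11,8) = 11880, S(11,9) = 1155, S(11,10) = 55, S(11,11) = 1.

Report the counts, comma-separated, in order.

4213597, 27644437

r12: T_12,1=1×1+0=1; T_12,2=2×1023+1=2047; T_12,3=3×28501+1023=86526; T_12,4=4×145750+28501=611501; T_12,5=5×246730+145750=1379400; T_12,6=6×179487+246730=1323652; T_12,7=7×63987+179487=627396; T_12,8=8×11880+63987=159027; T_12,9=9×1155+11880=22275; T_12,10=10×55+1155=1705; T_12,11=11×1+55=66; T_12,12=12×0+1=1
r13: T_13,1=1×1+0=1; T_13,2=2×2047+1=4095; T_13,3=3×86526+2047=261625; T_13,4=4×611501+86526=2532530; T_13,5=5×1379400+611501=7508501; T_13,6=6×1323652+1379400=9321312; T_13,7=7×627396+1323652=5715424; T_13,8=8×159027+627396=1899612; T_13,9=9×22275+159027=359502; T_13,10=10×1705+22275=39325; T_13,11=11×66+1705=2431; T_13,12=12×1+66=78; T_13,13=13×0+1=1
B_12 = ΣS(12,k) = 1+2047+86526+611501+1379400+1323652+627396+159027+22275+1705+66+1 = 4213597
B_13 = ΣS(13,k) = 1+4095+261625+2532530+7508501+9321312+5715424+1899612+359502+39325+2431+78+1 = 27644437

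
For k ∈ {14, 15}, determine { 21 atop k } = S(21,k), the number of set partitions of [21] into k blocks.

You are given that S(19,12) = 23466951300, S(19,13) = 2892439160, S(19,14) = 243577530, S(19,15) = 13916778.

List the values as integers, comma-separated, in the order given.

149304004500, 13087462580

r20: T_20,13=13×2892439160+23466951300=61068660380; T_20,14=14×243577530+2892439160=6302524580; T_20,15=15×13916778+243577530=452329200
r21: T_21,14=14×6302524580+61068660380=149304004500; T_21,15=15×452329200+6302524580=13087462580
Read S(21,14) = 149304004500, S(21,15) = 13087462580.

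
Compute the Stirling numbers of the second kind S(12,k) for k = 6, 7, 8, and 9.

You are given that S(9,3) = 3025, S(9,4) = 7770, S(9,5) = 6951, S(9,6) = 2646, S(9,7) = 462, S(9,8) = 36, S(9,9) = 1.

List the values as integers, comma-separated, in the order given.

1323652, 627396, 159027, 22275

i=10: T(10,4)=3025+4·7770=34105 | T(10,5)=7770+5·6951=42525 | T(10,6)=6951+6·2646=22827 | T(10,7)=2646+7·462=5880 | T(10,8)=462+8·36=750 | T(10,9)=36+9·1=45
i=11: T(11,5)=34105+5·42525=246730 | T(11,6)=42525+6·22827=179487 | T(11,7)=22827+7·5880=63987 | T(11,8)=5880+8·750=11880 | T(11,9)=750+9·45=1155
i=12: T(12,6)=246730+6·179487=1323652 | T(12,7)=179487+7·63987=627396 | T(12,8)=63987+8·11880=159027 | T(12,9)=11880+9·1155=22275
Read S(12,6) = 1323652, S(12,7) = 627396, S(12,8) = 159027, S(12,9) = 22275.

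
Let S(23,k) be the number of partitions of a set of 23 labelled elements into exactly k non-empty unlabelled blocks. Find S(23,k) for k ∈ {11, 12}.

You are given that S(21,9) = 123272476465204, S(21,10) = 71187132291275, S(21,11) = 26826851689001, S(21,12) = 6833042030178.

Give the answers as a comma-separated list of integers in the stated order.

@22  (22,10):71187132291275·10+123272476465204→835143799377954, (22,11):26826851689001·11+71187132291275→366282500870286, (22,12):6833042030178·12+26826851689001→108823356051137
@23  (23,11):366282500870286·11+835143799377954→4864251308951100, (23,12):108823356051137·12+366282500870286→1672162773483930
Read S(23,11) = 4864251308951100, S(23,12) = 1672162773483930.

4864251308951100, 1672162773483930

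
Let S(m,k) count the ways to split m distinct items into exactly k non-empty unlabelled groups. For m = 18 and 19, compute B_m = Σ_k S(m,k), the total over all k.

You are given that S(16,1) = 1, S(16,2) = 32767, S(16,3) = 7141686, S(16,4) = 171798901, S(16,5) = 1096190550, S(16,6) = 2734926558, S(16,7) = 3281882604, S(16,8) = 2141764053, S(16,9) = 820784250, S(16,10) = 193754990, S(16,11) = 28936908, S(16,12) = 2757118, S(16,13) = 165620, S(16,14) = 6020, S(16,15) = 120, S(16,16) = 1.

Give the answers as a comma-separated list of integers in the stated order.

@17  (17,1):1·1+0→1, (17,2):32767·2+1→65535, (17,3):7141686·3+32767→21457825, (17,4):171798901·4+7141686→694337290, (17,5):1096190550·5+171798901→5652751651, (17,6):2734926558·6+1096190550→17505749898, (17,7):3281882604·7+2734926558→25708104786, (17,8):2141764053·8+3281882604→20415995028, (17,9):820784250·9+2141764053→9528822303, (17,10):193754990·10+820784250→2758334150, (17,11):28936908·11+193754990→512060978, (17,12):2757118·12+28936908→62022324, (17,13):165620·13+2757118→4910178, (17,14):6020·14+165620→249900, (17,15):120·15+6020→7820, (17,16):1·16+120→136, (17,17):0·17+1→1
@18  (18,1):1·1+0→1, (18,2):65535·2+1→131071, (18,3):21457825·3+65535→64439010, (18,4):694337290·4+21457825→2798806985, (18,5):5652751651·5+694337290→28958095545, (18,6):17505749898·6+5652751651→110687251039, (18,7):25708104786·7+17505749898→197462483400, (18,8):20415995028·8+25708104786→189036065010, (18,9):9528822303·9+20415995028→106175395755, (18,10):2758334150·10+9528822303→37112163803, (18,11):512060978·11+2758334150→8391004908, (18,12):62022324·12+512060978→1256328866, (18,13):4910178·13+62022324→125854638, (18,14):249900·14+4910178→8408778, (18,15):7820·15+249900→367200, (18,16):136·16+7820→9996, (18,17):1·17+136→153, (18,18):0·18+1→1
@19  (19,1):1·1+0→1, (19,2):131071·2+1→262143, (19,3):64439010·3+131071→193448101, (19,4):2798806985·4+64439010→11259666950, (19,5):28958095545·5+2798806985→147589284710, (19,6):110687251039·6+28958095545→693081601779, (19,7):197462483400·7+110687251039→1492924634839, (19,8):189036065010·8+197462483400→1709751003480, (19,9):106175395755·9+189036065010→1144614626805, (19,10):37112163803·10+106175395755→477297033785, (19,11):8391004908·11+37112163803→129413217791, (19,12):1256328866·12+8391004908→23466951300, (19,13):125854638·13+1256328866→2892439160, (19,14):8408778·14+125854638→243577530, (19,15):367200·15+8408778→13916778, (19,16):9996·16+367200→527136, (19,17):153·17+9996→12597, (19,18):1·18+153→171, (19,19):0·19+1→1
B_18 = ΣS(18,k) = 1+131071+64439010+2798806985+28958095545+110687251039+197462483400+189036065010+106175395755+37112163803+8391004908+1256328866+125854638+8408778+367200+9996+153+1 = 682076806159
B_19 = ΣS(19,k) = 1+262143+193448101+11259666950+147589284710+693081601779+1492924634839+1709751003480+1144614626805+477297033785+129413217791+23466951300+2892439160+243577530+13916778+527136+12597+171+1 = 5832742205057

682076806159, 5832742205057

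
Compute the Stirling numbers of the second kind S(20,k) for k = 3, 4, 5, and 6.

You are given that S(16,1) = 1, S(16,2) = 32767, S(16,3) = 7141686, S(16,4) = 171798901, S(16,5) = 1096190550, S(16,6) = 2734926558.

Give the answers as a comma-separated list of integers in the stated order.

580606446, 45232115901, 749206090500, 4306078895384

@17  (17,1):1·1+0→1, (17,2):32767·2+1→65535, (17,3):7141686·3+32767→21457825, (17,4):171798901·4+7141686→694337290, (17,5):1096190550·5+171798901→5652751651, (17,6):2734926558·6+1096190550→17505749898
@18  (18,1):1·1+0→1, (18,2):65535·2+1→131071, (18,3):21457825·3+65535→64439010, (18,4):694337290·4+21457825→2798806985, (18,5):5652751651·5+694337290→28958095545, (18,6):17505749898·6+5652751651→110687251039
@19  (19,2):131071·2+1→262143, (19,3):64439010·3+131071→193448101, (19,4):2798806985·4+64439010→11259666950, (19,5):28958095545·5+2798806985→147589284710, (19,6):110687251039·6+28958095545→693081601779
@20  (20,3):193448101·3+262143→580606446, (20,4):11259666950·4+193448101→45232115901, (20,5):147589284710·5+11259666950→749206090500, (20,6):693081601779·6+147589284710→4306078895384
Read S(20,3) = 580606446, S(20,4) = 45232115901, S(20,5) = 749206090500, S(20,6) = 4306078895384.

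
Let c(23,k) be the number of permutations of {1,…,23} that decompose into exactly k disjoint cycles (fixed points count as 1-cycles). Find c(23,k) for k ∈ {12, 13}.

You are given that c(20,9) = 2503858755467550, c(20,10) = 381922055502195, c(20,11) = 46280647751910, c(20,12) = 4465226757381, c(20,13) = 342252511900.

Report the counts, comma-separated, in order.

r21: T_21,10=20×381922055502195+2503858755467550=10142299865511450; T_21,11=20×46280647751910+381922055502195=1307535010540395; T_21,12=20×4465226757381+46280647751910=135585182899530; T_21,13=20×342252511900+4465226757381=11310276995381
r22: T_22,11=21×1307535010540395+10142299865511450=37600535086859745; T_22,12=21×135585182899530+1307535010540395=4154823851430525; T_22,13=21×11310276995381+135585182899530=373100999802531
r23: T_23,12=22×4154823851430525+37600535086859745=129006659818331295; T_23,13=22×373100999802531+4154823851430525=12363045847086207
Read c(23,12) = 129006659818331295, c(23,13) = 12363045847086207.

129006659818331295, 12363045847086207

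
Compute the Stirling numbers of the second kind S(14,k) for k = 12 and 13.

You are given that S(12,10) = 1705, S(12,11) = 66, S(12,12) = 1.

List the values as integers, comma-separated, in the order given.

r13: T_13,11=11×66+1705=2431; T_13,12=12×1+66=78; T_13,13=13×0+1=1
r14: T_14,12=12×78+2431=3367; T_14,13=13×1+78=91
Read S(14,12) = 3367, S(14,13) = 91.

3367, 91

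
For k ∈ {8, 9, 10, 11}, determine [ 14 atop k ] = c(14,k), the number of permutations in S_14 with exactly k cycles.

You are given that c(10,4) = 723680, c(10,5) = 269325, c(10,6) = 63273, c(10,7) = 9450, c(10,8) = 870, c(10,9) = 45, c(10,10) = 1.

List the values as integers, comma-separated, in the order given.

135036473, 16669653, 1474473, 91091

i=11: T(11,5)=723680+10·269325=3416930 | T(11,6)=269325+10·63273=902055 | T(11,7)=63273+10·9450=157773 | T(11,8)=9450+10·870=18150 | T(11,9)=870+10·45=1320 | T(11,10)=45+10·1=55 | T(11,11)=1+10·0=1
i=12: T(12,6)=3416930+11·902055=13339535 | T(12,7)=902055+11·157773=2637558 | T(12,8)=157773+11·18150=357423 | T(12,9)=18150+11·1320=32670 | T(12,10)=1320+11·55=1925 | T(12,11)=55+11·1=66
i=13: T(13,7)=13339535+12·2637558=44990231 | T(13,8)=2637558+12·357423=6926634 | T(13,9)=357423+12·32670=749463 | T(13,10)=32670+12·1925=55770 | T(13,11)=1925+12·66=2717
i=14: T(14,8)=44990231+13·6926634=135036473 | T(14,9)=6926634+13·749463=16669653 | T(14,10)=749463+13·55770=1474473 | T(14,11)=55770+13·2717=91091
Read c(14,8) = 135036473, c(14,9) = 16669653, c(14,10) = 1474473, c(14,11) = 91091.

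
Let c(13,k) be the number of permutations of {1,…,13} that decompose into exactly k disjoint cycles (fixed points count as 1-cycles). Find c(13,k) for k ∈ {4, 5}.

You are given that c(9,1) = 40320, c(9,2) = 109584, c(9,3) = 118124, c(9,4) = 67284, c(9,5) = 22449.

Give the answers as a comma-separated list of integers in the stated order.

[10] T[10,1]:9*40320+0=362880 · T[10,2]:9*109584+40320=1026576 · T[10,3]:9*118124+109584=1172700 · T[10,4]:9*67284+118124=723680 · T[10,5]:9*22449+67284=269325
[11] T[11,2]:10*1026576+362880=10628640 · T[11,3]:10*1172700+1026576=12753576 · T[11,4]:10*723680+1172700=8409500 · T[11,5]:10*269325+723680=3416930
[12] T[12,3]:11*12753576+10628640=150917976 · T[12,4]:11*8409500+12753576=105258076 · T[12,5]:11*3416930+8409500=45995730
[13] T[13,4]:12*105258076+150917976=1414014888 · T[13,5]:12*45995730+105258076=657206836
Read c(13,4) = 1414014888, c(13,5) = 657206836.

1414014888, 657206836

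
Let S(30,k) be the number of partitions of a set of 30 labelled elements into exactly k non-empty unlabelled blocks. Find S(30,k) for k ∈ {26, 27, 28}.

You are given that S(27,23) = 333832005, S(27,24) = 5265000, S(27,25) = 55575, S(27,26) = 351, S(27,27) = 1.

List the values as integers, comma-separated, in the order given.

[28] T[28,24]:24*5265000+333832005=460192005 · T[28,25]:25*55575+5265000=6654375 · T[28,26]:26*351+55575=64701 · T[28,27]:27*1+351=378 · T[28,28]:28*0+1=1
[29] T[29,25]:25*6654375+460192005=626551380 · T[29,26]:26*64701+6654375=8336601 · T[29,27]:27*378+64701=74907 · T[29,28]:28*1+378=406
[30] T[30,26]:26*8336601+626551380=843303006 · T[30,27]:27*74907+8336601=10359090 · T[30,28]:28*406+74907=86275
Read S(30,26) = 843303006, S(30,27) = 10359090, S(30,28) = 86275.

843303006, 10359090, 86275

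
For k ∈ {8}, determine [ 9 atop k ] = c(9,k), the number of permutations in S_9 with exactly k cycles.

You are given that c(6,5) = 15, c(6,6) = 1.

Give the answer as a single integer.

row 7: T[7][6]=6·1+15=21  T[7][7]=6·0+1=1
row 8: T[8][7]=7·1+21=28  T[8][8]=7·0+1=1
row 9: T[9][8]=8·1+28=36
Read c(9,8) = 36.

36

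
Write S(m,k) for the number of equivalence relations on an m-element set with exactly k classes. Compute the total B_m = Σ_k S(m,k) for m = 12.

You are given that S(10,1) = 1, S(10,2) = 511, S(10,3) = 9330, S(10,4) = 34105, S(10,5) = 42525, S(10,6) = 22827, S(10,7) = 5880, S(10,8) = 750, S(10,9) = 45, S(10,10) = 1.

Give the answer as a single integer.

4213597

r11: T_11,1=1×1+0=1; T_11,2=2×511+1=1023; T_11,3=3×9330+511=28501; T_11,4=4×34105+9330=145750; T_11,5=5×42525+34105=246730; T_11,6=6×22827+42525=179487; T_11,7=7×5880+22827=63987; T_11,8=8×750+5880=11880; T_11,9=9×45+750=1155; T_11,10=10×1+45=55; T_11,11=11×0+1=1
r12: T_12,1=1×1+0=1; T_12,2=2×1023+1=2047; T_12,3=3×28501+1023=86526; T_12,4=4×145750+28501=611501; T_12,5=5×246730+145750=1379400; T_12,6=6×179487+246730=1323652; T_12,7=7×63987+179487=627396; T_12,8=8×11880+63987=159027; T_12,9=9×1155+11880=22275; T_12,10=10×55+1155=1705; T_12,11=11×1+55=66; T_12,12=12×0+1=1
B_12 = ΣS(12,k) = 1+2047+86526+611501+1379400+1323652+627396+159027+22275+1705+66+1 = 4213597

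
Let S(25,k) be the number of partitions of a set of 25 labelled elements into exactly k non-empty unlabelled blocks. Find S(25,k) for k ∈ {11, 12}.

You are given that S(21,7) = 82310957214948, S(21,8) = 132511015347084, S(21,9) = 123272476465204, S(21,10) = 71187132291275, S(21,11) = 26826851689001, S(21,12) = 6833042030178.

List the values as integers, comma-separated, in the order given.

802355904438462660, 362262620784874680

row 22: T[22][8]=8·132511015347084+82310957214948=1142399079991620  T[22][9]=9·123272476465204+132511015347084=1241963303533920  T[22][10]=10·71187132291275+123272476465204=835143799377954  T[22][11]=11·26826851689001+71187132291275=366282500870286  T[22][12]=12·6833042030178+26826851689001=108823356051137
row 23: T[23][9]=9·1241963303533920+1142399079991620=12320068811796900  T[23][10]=10·835143799377954+1241963303533920=9593401297313460  T[23][11]=11·366282500870286+835143799377954=4864251308951100  T[23][12]=12·108823356051137+366282500870286=1672162773483930
row 24: T[24][10]=10·9593401297313460+12320068811796900=108254081784931500  T[24][11]=11·4864251308951100+9593401297313460=63100165695775560  T[24][12]=12·1672162773483930+4864251308951100=24930204590758260
row 25: T[25][11]=11·63100165695775560+108254081784931500=802355904438462660  T[25][12]=12·24930204590758260+63100165695775560=362262620784874680
Read S(25,11) = 802355904438462660, S(25,12) = 362262620784874680.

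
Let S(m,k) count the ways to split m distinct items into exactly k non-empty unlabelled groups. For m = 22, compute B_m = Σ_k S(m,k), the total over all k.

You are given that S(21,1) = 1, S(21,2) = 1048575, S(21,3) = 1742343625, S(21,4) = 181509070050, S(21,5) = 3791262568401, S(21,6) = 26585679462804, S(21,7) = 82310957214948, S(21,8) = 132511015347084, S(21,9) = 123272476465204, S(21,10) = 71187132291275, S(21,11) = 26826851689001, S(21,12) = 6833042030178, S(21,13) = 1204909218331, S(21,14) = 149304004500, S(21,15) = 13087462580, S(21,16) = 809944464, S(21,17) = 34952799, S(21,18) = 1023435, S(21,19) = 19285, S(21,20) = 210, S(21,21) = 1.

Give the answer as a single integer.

row 22: T[22][1]=1·1+0=1  T[22][2]=2·1048575+1=2097151  T[22][3]=3·1742343625+1048575=5228079450  T[22][4]=4·181509070050+1742343625=727778623825  T[22][5]=5·3791262568401+181509070050=19137821912055  T[22][6]=6·26585679462804+3791262568401=163305339345225  T[22][7]=7·82310957214948+26585679462804=602762379967440  T[22][8]=8·132511015347084+82310957214948=1142399079991620  T[22][9]=9·123272476465204+132511015347084=1241963303533920  T[22][10]=10·71187132291275+123272476465204=835143799377954  T[22][11]=11·26826851689001+71187132291275=366282500870286  T[22][12]=12·6833042030178+26826851689001=108823356051137  T[22][13]=13·1204909218331+6833042030178=22496861868481  T[22][14]=14·149304004500+1204909218331=3295165281331  T[22][15]=15·13087462580+149304004500=345615943200  T[22][16]=16·809944464+13087462580=26046574004  T[22][17]=17·34952799+809944464=1404142047  T[22][18]=18·1023435+34952799=53374629  T[22][19]=19·19285+1023435=1389850  T[22][20]=20·210+19285=23485  T[22][21]=21·1+210=231  T[22][22]=22·0+1=1
B_22 = ΣS(22,k) = 1+2097151+5228079450+727778623825+19137821912055+163305339345225+602762379967440+1142399079991620+1241963303533920+835143799377954+366282500870286+108823356051137+22496861868481+3295165281331+345615943200+26046574004+1404142047+53374629+1389850+23485+231+1 = 4506715738447323

4506715738447323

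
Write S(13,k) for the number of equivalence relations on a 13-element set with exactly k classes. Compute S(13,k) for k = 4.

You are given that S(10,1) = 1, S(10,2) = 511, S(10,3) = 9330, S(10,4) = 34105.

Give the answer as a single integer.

2532530

r11: T_11,2=2×511+1=1023; T_11,3=3×9330+511=28501; T_11,4=4×34105+9330=145750
r12: T_12,3=3×28501+1023=86526; T_12,4=4×145750+28501=611501
r13: T_13,4=4×611501+86526=2532530
Read S(13,4) = 2532530.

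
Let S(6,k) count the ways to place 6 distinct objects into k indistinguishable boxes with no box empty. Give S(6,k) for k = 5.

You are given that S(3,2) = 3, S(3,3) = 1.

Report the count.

@4  (4,3):1·3+3→6, (4,4):0·4+1→1
@5  (5,4):1·4+6→10, (5,5):0·5+1→1
@6  (6,5):1·5+10→15
Read S(6,5) = 15.

15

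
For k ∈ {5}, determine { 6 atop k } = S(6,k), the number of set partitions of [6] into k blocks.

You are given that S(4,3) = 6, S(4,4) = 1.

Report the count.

[5] T[5,4]:4*1+6=10 · T[5,5]:5*0+1=1
[6] T[6,5]:5*1+10=15
Read S(6,5) = 15.

15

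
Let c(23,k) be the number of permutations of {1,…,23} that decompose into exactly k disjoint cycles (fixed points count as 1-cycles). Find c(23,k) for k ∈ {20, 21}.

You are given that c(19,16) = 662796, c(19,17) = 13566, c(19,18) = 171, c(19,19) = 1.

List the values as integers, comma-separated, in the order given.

i=20: T(20,17)=662796+19·13566=920550 | T(20,18)=13566+19·171=16815 | T(20,19)=171+19·1=190 | T(20,20)=1+19·0=1
i=21: T(21,18)=920550+20·16815=1256850 | T(21,19)=16815+20·190=20615 | T(21,20)=190+20·1=210 | T(21,21)=1+20·0=1
i=22: T(22,19)=1256850+21·20615=1689765 | T(22,20)=20615+21·210=25025 | T(22,21)=210+21·1=231
i=23: T(23,20)=1689765+22·25025=2240315 | T(23,21)=25025+22·231=30107
Read c(23,20) = 2240315, c(23,21) = 30107.

2240315, 30107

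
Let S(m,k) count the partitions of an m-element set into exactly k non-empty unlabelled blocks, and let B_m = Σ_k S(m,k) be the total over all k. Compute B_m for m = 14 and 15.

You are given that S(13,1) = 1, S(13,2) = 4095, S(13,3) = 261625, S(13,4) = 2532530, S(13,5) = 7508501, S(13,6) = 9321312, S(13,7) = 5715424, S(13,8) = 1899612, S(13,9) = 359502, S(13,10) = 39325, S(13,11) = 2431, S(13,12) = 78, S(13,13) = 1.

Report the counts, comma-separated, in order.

190899322, 1382958545

r14: T_14,1=1×1+0=1; T_14,2=2×4095+1=8191; T_14,3=3×261625+4095=788970; T_14,4=4×2532530+261625=10391745; T_14,5=5×7508501+2532530=40075035; T_14,6=6×9321312+7508501=63436373; T_14,7=7×5715424+9321312=49329280; T_14,8=8×1899612+5715424=20912320; T_14,9=9×359502+1899612=5135130; T_14,10=10×39325+359502=752752; T_14,11=11×2431+39325=66066; T_14,12=12×78+2431=3367; T_14,13=13×1+78=91; T_14,14=14×0+1=1
r15: T_15,1=1×1+0=1; T_15,2=2×8191+1=16383; T_15,3=3×788970+8191=2375101; T_15,4=4×10391745+788970=42355950; T_15,5=5×40075035+10391745=210766920; T_15,6=6×63436373+40075035=420693273; T_15,7=7×49329280+63436373=408741333; T_15,8=8×20912320+49329280=216627840; T_15,9=9×5135130+20912320=67128490; T_15,10=10×752752+5135130=12662650; T_15,11=11×66066+752752=1479478; T_15,12=12×3367+66066=106470; T_15,13=13×91+3367=4550; T_15,14=14×1+91=105; T_15,15=15×0+1=1
B_14 = ΣS(14,k) = 1+8191+788970+10391745+40075035+63436373+49329280+20912320+5135130+752752+66066+3367+91+1 = 190899322
B_15 = ΣS(15,k) = 1+16383+2375101+42355950+210766920+420693273+408741333+216627840+67128490+12662650+1479478+106470+4550+105+1 = 1382958545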